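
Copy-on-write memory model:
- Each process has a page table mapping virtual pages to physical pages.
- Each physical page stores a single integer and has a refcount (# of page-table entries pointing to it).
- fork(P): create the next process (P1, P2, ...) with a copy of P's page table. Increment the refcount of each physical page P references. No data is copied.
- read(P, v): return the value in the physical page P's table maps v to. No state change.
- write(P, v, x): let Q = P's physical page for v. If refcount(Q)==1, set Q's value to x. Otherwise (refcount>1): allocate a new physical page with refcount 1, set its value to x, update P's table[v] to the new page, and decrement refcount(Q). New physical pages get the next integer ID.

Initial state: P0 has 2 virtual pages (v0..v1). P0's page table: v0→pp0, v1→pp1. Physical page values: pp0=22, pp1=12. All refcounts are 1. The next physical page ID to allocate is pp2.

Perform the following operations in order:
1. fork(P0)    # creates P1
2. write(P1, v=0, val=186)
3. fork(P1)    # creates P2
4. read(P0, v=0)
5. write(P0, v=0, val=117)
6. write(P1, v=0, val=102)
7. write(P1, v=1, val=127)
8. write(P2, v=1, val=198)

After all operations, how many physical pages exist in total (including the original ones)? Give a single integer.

Answer: 6

Derivation:
Op 1: fork(P0) -> P1. 2 ppages; refcounts: pp0:2 pp1:2
Op 2: write(P1, v0, 186). refcount(pp0)=2>1 -> COPY to pp2. 3 ppages; refcounts: pp0:1 pp1:2 pp2:1
Op 3: fork(P1) -> P2. 3 ppages; refcounts: pp0:1 pp1:3 pp2:2
Op 4: read(P0, v0) -> 22. No state change.
Op 5: write(P0, v0, 117). refcount(pp0)=1 -> write in place. 3 ppages; refcounts: pp0:1 pp1:3 pp2:2
Op 6: write(P1, v0, 102). refcount(pp2)=2>1 -> COPY to pp3. 4 ppages; refcounts: pp0:1 pp1:3 pp2:1 pp3:1
Op 7: write(P1, v1, 127). refcount(pp1)=3>1 -> COPY to pp4. 5 ppages; refcounts: pp0:1 pp1:2 pp2:1 pp3:1 pp4:1
Op 8: write(P2, v1, 198). refcount(pp1)=2>1 -> COPY to pp5. 6 ppages; refcounts: pp0:1 pp1:1 pp2:1 pp3:1 pp4:1 pp5:1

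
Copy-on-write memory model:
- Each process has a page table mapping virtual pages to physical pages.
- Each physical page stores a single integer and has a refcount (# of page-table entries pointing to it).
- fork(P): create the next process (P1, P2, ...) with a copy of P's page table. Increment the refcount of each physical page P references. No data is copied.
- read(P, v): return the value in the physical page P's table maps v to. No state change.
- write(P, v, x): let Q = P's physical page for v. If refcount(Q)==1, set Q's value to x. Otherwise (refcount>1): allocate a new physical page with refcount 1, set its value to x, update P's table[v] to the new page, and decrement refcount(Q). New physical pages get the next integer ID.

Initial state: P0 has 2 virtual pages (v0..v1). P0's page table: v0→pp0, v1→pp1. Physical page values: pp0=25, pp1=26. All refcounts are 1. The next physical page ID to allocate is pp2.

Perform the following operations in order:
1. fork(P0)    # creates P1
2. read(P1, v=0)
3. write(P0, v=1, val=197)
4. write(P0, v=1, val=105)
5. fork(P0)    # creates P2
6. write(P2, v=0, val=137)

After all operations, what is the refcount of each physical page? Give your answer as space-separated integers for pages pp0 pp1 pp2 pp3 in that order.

Op 1: fork(P0) -> P1. 2 ppages; refcounts: pp0:2 pp1:2
Op 2: read(P1, v0) -> 25. No state change.
Op 3: write(P0, v1, 197). refcount(pp1)=2>1 -> COPY to pp2. 3 ppages; refcounts: pp0:2 pp1:1 pp2:1
Op 4: write(P0, v1, 105). refcount(pp2)=1 -> write in place. 3 ppages; refcounts: pp0:2 pp1:1 pp2:1
Op 5: fork(P0) -> P2. 3 ppages; refcounts: pp0:3 pp1:1 pp2:2
Op 6: write(P2, v0, 137). refcount(pp0)=3>1 -> COPY to pp3. 4 ppages; refcounts: pp0:2 pp1:1 pp2:2 pp3:1

Answer: 2 1 2 1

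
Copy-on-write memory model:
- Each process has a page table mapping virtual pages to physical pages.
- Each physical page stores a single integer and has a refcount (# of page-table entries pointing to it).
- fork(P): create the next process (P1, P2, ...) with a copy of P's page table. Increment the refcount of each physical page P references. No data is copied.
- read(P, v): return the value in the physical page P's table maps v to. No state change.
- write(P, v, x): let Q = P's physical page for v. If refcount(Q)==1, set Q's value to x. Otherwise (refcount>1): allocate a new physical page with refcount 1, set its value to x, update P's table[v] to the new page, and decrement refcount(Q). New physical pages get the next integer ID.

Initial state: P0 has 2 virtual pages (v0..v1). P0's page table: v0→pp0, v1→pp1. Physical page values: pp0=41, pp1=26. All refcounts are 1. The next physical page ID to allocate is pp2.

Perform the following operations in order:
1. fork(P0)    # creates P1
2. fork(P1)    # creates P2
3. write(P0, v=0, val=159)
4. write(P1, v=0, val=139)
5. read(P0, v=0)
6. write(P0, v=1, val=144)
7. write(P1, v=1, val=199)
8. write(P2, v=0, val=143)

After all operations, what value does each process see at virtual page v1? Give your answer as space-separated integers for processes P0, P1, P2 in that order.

Op 1: fork(P0) -> P1. 2 ppages; refcounts: pp0:2 pp1:2
Op 2: fork(P1) -> P2. 2 ppages; refcounts: pp0:3 pp1:3
Op 3: write(P0, v0, 159). refcount(pp0)=3>1 -> COPY to pp2. 3 ppages; refcounts: pp0:2 pp1:3 pp2:1
Op 4: write(P1, v0, 139). refcount(pp0)=2>1 -> COPY to pp3. 4 ppages; refcounts: pp0:1 pp1:3 pp2:1 pp3:1
Op 5: read(P0, v0) -> 159. No state change.
Op 6: write(P0, v1, 144). refcount(pp1)=3>1 -> COPY to pp4. 5 ppages; refcounts: pp0:1 pp1:2 pp2:1 pp3:1 pp4:1
Op 7: write(P1, v1, 199). refcount(pp1)=2>1 -> COPY to pp5. 6 ppages; refcounts: pp0:1 pp1:1 pp2:1 pp3:1 pp4:1 pp5:1
Op 8: write(P2, v0, 143). refcount(pp0)=1 -> write in place. 6 ppages; refcounts: pp0:1 pp1:1 pp2:1 pp3:1 pp4:1 pp5:1
P0: v1 -> pp4 = 144
P1: v1 -> pp5 = 199
P2: v1 -> pp1 = 26

Answer: 144 199 26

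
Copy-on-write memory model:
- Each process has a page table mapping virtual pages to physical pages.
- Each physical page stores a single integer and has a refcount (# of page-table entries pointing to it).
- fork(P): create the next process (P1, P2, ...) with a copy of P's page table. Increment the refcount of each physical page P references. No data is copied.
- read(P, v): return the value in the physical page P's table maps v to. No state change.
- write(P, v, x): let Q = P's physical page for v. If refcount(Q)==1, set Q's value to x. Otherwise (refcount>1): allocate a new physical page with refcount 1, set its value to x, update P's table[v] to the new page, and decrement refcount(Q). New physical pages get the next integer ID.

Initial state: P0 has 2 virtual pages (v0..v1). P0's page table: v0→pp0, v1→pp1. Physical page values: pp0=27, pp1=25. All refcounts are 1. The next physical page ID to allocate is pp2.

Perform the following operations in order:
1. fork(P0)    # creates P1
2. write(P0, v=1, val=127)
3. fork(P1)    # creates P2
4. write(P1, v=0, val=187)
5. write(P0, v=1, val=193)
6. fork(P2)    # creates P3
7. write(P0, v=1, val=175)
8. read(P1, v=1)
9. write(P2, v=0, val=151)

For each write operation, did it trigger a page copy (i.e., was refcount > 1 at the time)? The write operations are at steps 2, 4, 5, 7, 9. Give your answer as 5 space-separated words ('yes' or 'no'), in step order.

Op 1: fork(P0) -> P1. 2 ppages; refcounts: pp0:2 pp1:2
Op 2: write(P0, v1, 127). refcount(pp1)=2>1 -> COPY to pp2. 3 ppages; refcounts: pp0:2 pp1:1 pp2:1
Op 3: fork(P1) -> P2. 3 ppages; refcounts: pp0:3 pp1:2 pp2:1
Op 4: write(P1, v0, 187). refcount(pp0)=3>1 -> COPY to pp3. 4 ppages; refcounts: pp0:2 pp1:2 pp2:1 pp3:1
Op 5: write(P0, v1, 193). refcount(pp2)=1 -> write in place. 4 ppages; refcounts: pp0:2 pp1:2 pp2:1 pp3:1
Op 6: fork(P2) -> P3. 4 ppages; refcounts: pp0:3 pp1:3 pp2:1 pp3:1
Op 7: write(P0, v1, 175). refcount(pp2)=1 -> write in place. 4 ppages; refcounts: pp0:3 pp1:3 pp2:1 pp3:1
Op 8: read(P1, v1) -> 25. No state change.
Op 9: write(P2, v0, 151). refcount(pp0)=3>1 -> COPY to pp4. 5 ppages; refcounts: pp0:2 pp1:3 pp2:1 pp3:1 pp4:1

yes yes no no yes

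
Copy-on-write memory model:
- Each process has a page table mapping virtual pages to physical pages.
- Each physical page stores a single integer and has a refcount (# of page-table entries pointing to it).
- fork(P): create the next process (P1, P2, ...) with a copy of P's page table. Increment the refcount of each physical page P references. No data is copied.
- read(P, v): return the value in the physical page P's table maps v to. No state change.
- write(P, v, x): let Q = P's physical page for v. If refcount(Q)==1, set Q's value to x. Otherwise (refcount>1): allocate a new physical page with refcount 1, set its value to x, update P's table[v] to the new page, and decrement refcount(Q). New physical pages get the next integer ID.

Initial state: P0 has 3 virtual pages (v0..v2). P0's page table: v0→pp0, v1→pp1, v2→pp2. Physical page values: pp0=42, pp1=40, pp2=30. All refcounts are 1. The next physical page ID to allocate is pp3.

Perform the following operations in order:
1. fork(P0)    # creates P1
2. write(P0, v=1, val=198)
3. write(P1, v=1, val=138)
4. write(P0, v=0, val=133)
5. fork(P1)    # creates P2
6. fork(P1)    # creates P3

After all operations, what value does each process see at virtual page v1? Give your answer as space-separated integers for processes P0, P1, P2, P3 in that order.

Op 1: fork(P0) -> P1. 3 ppages; refcounts: pp0:2 pp1:2 pp2:2
Op 2: write(P0, v1, 198). refcount(pp1)=2>1 -> COPY to pp3. 4 ppages; refcounts: pp0:2 pp1:1 pp2:2 pp3:1
Op 3: write(P1, v1, 138). refcount(pp1)=1 -> write in place. 4 ppages; refcounts: pp0:2 pp1:1 pp2:2 pp3:1
Op 4: write(P0, v0, 133). refcount(pp0)=2>1 -> COPY to pp4. 5 ppages; refcounts: pp0:1 pp1:1 pp2:2 pp3:1 pp4:1
Op 5: fork(P1) -> P2. 5 ppages; refcounts: pp0:2 pp1:2 pp2:3 pp3:1 pp4:1
Op 6: fork(P1) -> P3. 5 ppages; refcounts: pp0:3 pp1:3 pp2:4 pp3:1 pp4:1
P0: v1 -> pp3 = 198
P1: v1 -> pp1 = 138
P2: v1 -> pp1 = 138
P3: v1 -> pp1 = 138

Answer: 198 138 138 138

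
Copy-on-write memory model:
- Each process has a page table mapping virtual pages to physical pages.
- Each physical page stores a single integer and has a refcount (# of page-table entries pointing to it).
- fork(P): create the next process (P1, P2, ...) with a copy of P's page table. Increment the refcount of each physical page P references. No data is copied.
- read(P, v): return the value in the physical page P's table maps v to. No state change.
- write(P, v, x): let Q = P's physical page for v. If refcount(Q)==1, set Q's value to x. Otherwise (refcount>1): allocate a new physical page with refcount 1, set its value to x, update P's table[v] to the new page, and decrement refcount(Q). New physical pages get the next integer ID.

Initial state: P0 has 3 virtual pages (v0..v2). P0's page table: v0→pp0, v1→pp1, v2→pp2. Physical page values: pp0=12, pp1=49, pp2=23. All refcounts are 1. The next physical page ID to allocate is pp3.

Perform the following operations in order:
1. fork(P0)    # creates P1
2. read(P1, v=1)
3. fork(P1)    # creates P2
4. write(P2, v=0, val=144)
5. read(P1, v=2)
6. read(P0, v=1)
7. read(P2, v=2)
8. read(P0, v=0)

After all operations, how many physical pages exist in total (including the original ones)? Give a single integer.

Op 1: fork(P0) -> P1. 3 ppages; refcounts: pp0:2 pp1:2 pp2:2
Op 2: read(P1, v1) -> 49. No state change.
Op 3: fork(P1) -> P2. 3 ppages; refcounts: pp0:3 pp1:3 pp2:3
Op 4: write(P2, v0, 144). refcount(pp0)=3>1 -> COPY to pp3. 4 ppages; refcounts: pp0:2 pp1:3 pp2:3 pp3:1
Op 5: read(P1, v2) -> 23. No state change.
Op 6: read(P0, v1) -> 49. No state change.
Op 7: read(P2, v2) -> 23. No state change.
Op 8: read(P0, v0) -> 12. No state change.

Answer: 4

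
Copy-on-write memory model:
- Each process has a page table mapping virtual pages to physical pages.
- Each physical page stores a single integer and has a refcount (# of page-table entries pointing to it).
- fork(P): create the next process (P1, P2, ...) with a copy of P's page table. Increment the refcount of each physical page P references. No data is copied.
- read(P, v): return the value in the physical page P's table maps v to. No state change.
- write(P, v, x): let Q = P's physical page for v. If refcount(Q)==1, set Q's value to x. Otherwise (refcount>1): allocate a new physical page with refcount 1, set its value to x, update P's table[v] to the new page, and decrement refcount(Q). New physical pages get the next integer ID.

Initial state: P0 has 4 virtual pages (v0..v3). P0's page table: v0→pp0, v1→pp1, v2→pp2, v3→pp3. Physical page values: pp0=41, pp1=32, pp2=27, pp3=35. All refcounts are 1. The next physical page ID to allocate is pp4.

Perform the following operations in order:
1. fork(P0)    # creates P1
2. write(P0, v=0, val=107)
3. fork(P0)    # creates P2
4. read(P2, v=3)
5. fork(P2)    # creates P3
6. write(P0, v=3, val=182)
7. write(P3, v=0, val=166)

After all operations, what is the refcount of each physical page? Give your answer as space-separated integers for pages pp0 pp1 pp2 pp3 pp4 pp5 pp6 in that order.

Op 1: fork(P0) -> P1. 4 ppages; refcounts: pp0:2 pp1:2 pp2:2 pp3:2
Op 2: write(P0, v0, 107). refcount(pp0)=2>1 -> COPY to pp4. 5 ppages; refcounts: pp0:1 pp1:2 pp2:2 pp3:2 pp4:1
Op 3: fork(P0) -> P2. 5 ppages; refcounts: pp0:1 pp1:3 pp2:3 pp3:3 pp4:2
Op 4: read(P2, v3) -> 35. No state change.
Op 5: fork(P2) -> P3. 5 ppages; refcounts: pp0:1 pp1:4 pp2:4 pp3:4 pp4:3
Op 6: write(P0, v3, 182). refcount(pp3)=4>1 -> COPY to pp5. 6 ppages; refcounts: pp0:1 pp1:4 pp2:4 pp3:3 pp4:3 pp5:1
Op 7: write(P3, v0, 166). refcount(pp4)=3>1 -> COPY to pp6. 7 ppages; refcounts: pp0:1 pp1:4 pp2:4 pp3:3 pp4:2 pp5:1 pp6:1

Answer: 1 4 4 3 2 1 1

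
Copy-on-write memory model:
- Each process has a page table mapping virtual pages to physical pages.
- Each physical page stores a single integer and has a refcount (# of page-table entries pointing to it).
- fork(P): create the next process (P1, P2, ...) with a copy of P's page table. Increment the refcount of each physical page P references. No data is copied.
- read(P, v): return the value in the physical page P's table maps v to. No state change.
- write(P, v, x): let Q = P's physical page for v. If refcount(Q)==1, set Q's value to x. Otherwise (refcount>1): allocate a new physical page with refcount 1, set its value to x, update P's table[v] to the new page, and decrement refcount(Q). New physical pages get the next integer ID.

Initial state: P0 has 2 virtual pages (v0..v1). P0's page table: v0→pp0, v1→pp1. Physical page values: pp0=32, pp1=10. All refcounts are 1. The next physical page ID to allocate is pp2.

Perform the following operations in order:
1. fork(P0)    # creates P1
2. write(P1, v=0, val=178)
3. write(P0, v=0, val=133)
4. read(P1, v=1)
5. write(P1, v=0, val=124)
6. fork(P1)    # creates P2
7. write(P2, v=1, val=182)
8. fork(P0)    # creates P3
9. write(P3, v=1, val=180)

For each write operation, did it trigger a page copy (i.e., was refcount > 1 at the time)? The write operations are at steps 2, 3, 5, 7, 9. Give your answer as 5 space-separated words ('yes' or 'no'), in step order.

Op 1: fork(P0) -> P1. 2 ppages; refcounts: pp0:2 pp1:2
Op 2: write(P1, v0, 178). refcount(pp0)=2>1 -> COPY to pp2. 3 ppages; refcounts: pp0:1 pp1:2 pp2:1
Op 3: write(P0, v0, 133). refcount(pp0)=1 -> write in place. 3 ppages; refcounts: pp0:1 pp1:2 pp2:1
Op 4: read(P1, v1) -> 10. No state change.
Op 5: write(P1, v0, 124). refcount(pp2)=1 -> write in place. 3 ppages; refcounts: pp0:1 pp1:2 pp2:1
Op 6: fork(P1) -> P2. 3 ppages; refcounts: pp0:1 pp1:3 pp2:2
Op 7: write(P2, v1, 182). refcount(pp1)=3>1 -> COPY to pp3. 4 ppages; refcounts: pp0:1 pp1:2 pp2:2 pp3:1
Op 8: fork(P0) -> P3. 4 ppages; refcounts: pp0:2 pp1:3 pp2:2 pp3:1
Op 9: write(P3, v1, 180). refcount(pp1)=3>1 -> COPY to pp4. 5 ppages; refcounts: pp0:2 pp1:2 pp2:2 pp3:1 pp4:1

yes no no yes yes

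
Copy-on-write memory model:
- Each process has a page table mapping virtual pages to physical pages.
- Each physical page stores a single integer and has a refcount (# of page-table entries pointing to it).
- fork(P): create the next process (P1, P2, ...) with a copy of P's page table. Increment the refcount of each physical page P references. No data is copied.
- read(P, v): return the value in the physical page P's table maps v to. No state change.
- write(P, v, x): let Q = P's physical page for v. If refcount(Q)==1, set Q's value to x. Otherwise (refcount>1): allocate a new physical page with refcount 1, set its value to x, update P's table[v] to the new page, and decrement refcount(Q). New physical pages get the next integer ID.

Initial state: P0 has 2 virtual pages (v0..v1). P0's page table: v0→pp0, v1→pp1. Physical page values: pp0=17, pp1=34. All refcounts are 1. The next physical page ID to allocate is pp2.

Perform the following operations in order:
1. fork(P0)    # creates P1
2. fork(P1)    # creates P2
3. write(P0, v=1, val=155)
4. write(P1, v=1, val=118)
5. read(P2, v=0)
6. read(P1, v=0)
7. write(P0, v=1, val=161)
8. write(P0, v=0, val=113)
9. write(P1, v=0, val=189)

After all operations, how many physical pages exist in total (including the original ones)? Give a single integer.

Op 1: fork(P0) -> P1. 2 ppages; refcounts: pp0:2 pp1:2
Op 2: fork(P1) -> P2. 2 ppages; refcounts: pp0:3 pp1:3
Op 3: write(P0, v1, 155). refcount(pp1)=3>1 -> COPY to pp2. 3 ppages; refcounts: pp0:3 pp1:2 pp2:1
Op 4: write(P1, v1, 118). refcount(pp1)=2>1 -> COPY to pp3. 4 ppages; refcounts: pp0:3 pp1:1 pp2:1 pp3:1
Op 5: read(P2, v0) -> 17. No state change.
Op 6: read(P1, v0) -> 17. No state change.
Op 7: write(P0, v1, 161). refcount(pp2)=1 -> write in place. 4 ppages; refcounts: pp0:3 pp1:1 pp2:1 pp3:1
Op 8: write(P0, v0, 113). refcount(pp0)=3>1 -> COPY to pp4. 5 ppages; refcounts: pp0:2 pp1:1 pp2:1 pp3:1 pp4:1
Op 9: write(P1, v0, 189). refcount(pp0)=2>1 -> COPY to pp5. 6 ppages; refcounts: pp0:1 pp1:1 pp2:1 pp3:1 pp4:1 pp5:1

Answer: 6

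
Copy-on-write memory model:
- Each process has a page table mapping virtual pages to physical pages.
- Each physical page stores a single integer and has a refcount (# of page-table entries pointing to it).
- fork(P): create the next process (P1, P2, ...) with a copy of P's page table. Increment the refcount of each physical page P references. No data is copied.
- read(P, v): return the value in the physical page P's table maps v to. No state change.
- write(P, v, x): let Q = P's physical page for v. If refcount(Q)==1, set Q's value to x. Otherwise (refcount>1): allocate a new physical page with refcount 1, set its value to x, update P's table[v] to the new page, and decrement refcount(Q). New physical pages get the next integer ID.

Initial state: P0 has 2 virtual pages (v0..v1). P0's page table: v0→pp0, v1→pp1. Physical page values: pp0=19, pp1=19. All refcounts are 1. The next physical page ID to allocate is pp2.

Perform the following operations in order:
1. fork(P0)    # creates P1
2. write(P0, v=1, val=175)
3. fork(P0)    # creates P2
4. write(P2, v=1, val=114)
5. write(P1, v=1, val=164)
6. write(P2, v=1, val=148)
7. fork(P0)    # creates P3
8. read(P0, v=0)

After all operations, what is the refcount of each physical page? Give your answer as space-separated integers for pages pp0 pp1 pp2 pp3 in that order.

Op 1: fork(P0) -> P1. 2 ppages; refcounts: pp0:2 pp1:2
Op 2: write(P0, v1, 175). refcount(pp1)=2>1 -> COPY to pp2. 3 ppages; refcounts: pp0:2 pp1:1 pp2:1
Op 3: fork(P0) -> P2. 3 ppages; refcounts: pp0:3 pp1:1 pp2:2
Op 4: write(P2, v1, 114). refcount(pp2)=2>1 -> COPY to pp3. 4 ppages; refcounts: pp0:3 pp1:1 pp2:1 pp3:1
Op 5: write(P1, v1, 164). refcount(pp1)=1 -> write in place. 4 ppages; refcounts: pp0:3 pp1:1 pp2:1 pp3:1
Op 6: write(P2, v1, 148). refcount(pp3)=1 -> write in place. 4 ppages; refcounts: pp0:3 pp1:1 pp2:1 pp3:1
Op 7: fork(P0) -> P3. 4 ppages; refcounts: pp0:4 pp1:1 pp2:2 pp3:1
Op 8: read(P0, v0) -> 19. No state change.

Answer: 4 1 2 1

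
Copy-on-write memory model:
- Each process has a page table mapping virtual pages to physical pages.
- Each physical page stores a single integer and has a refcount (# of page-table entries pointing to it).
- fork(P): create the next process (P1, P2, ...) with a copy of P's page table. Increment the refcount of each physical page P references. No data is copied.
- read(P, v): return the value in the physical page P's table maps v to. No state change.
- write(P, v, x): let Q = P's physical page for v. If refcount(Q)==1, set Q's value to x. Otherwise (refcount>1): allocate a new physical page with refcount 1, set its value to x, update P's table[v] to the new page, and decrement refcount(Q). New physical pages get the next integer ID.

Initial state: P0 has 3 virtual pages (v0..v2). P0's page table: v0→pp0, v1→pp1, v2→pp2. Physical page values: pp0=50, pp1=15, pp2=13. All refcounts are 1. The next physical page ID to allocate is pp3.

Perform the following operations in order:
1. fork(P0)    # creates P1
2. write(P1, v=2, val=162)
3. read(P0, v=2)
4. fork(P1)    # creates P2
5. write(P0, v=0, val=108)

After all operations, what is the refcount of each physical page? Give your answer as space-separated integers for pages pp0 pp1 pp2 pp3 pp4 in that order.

Answer: 2 3 1 2 1

Derivation:
Op 1: fork(P0) -> P1. 3 ppages; refcounts: pp0:2 pp1:2 pp2:2
Op 2: write(P1, v2, 162). refcount(pp2)=2>1 -> COPY to pp3. 4 ppages; refcounts: pp0:2 pp1:2 pp2:1 pp3:1
Op 3: read(P0, v2) -> 13. No state change.
Op 4: fork(P1) -> P2. 4 ppages; refcounts: pp0:3 pp1:3 pp2:1 pp3:2
Op 5: write(P0, v0, 108). refcount(pp0)=3>1 -> COPY to pp4. 5 ppages; refcounts: pp0:2 pp1:3 pp2:1 pp3:2 pp4:1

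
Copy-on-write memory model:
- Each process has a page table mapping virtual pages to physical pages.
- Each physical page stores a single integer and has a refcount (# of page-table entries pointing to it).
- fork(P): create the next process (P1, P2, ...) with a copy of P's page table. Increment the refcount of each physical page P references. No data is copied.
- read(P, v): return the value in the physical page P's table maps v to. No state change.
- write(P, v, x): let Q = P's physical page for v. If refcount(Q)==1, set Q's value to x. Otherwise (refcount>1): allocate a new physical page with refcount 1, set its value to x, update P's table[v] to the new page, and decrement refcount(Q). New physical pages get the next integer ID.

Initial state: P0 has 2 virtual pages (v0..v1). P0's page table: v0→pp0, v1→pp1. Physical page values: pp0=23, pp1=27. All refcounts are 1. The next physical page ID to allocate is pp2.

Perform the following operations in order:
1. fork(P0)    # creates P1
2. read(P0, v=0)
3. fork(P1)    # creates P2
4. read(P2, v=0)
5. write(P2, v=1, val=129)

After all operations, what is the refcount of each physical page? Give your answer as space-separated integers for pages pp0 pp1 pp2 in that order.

Answer: 3 2 1

Derivation:
Op 1: fork(P0) -> P1. 2 ppages; refcounts: pp0:2 pp1:2
Op 2: read(P0, v0) -> 23. No state change.
Op 3: fork(P1) -> P2. 2 ppages; refcounts: pp0:3 pp1:3
Op 4: read(P2, v0) -> 23. No state change.
Op 5: write(P2, v1, 129). refcount(pp1)=3>1 -> COPY to pp2. 3 ppages; refcounts: pp0:3 pp1:2 pp2:1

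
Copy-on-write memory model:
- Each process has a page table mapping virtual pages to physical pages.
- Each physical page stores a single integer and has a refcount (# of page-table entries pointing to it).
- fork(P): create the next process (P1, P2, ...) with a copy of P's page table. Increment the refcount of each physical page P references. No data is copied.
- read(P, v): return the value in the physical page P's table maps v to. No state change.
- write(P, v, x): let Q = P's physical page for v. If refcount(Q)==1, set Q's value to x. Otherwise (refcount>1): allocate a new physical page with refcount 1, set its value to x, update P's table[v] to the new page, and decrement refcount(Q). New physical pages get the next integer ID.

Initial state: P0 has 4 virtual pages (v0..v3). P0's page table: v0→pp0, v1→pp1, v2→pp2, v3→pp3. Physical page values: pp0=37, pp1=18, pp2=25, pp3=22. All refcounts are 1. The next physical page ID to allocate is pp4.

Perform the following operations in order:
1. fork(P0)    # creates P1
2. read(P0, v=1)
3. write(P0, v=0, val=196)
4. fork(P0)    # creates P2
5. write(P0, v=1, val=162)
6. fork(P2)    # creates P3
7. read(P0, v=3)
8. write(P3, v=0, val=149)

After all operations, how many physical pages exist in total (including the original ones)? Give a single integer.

Op 1: fork(P0) -> P1. 4 ppages; refcounts: pp0:2 pp1:2 pp2:2 pp3:2
Op 2: read(P0, v1) -> 18. No state change.
Op 3: write(P0, v0, 196). refcount(pp0)=2>1 -> COPY to pp4. 5 ppages; refcounts: pp0:1 pp1:2 pp2:2 pp3:2 pp4:1
Op 4: fork(P0) -> P2. 5 ppages; refcounts: pp0:1 pp1:3 pp2:3 pp3:3 pp4:2
Op 5: write(P0, v1, 162). refcount(pp1)=3>1 -> COPY to pp5. 6 ppages; refcounts: pp0:1 pp1:2 pp2:3 pp3:3 pp4:2 pp5:1
Op 6: fork(P2) -> P3. 6 ppages; refcounts: pp0:1 pp1:3 pp2:4 pp3:4 pp4:3 pp5:1
Op 7: read(P0, v3) -> 22. No state change.
Op 8: write(P3, v0, 149). refcount(pp4)=3>1 -> COPY to pp6. 7 ppages; refcounts: pp0:1 pp1:3 pp2:4 pp3:4 pp4:2 pp5:1 pp6:1

Answer: 7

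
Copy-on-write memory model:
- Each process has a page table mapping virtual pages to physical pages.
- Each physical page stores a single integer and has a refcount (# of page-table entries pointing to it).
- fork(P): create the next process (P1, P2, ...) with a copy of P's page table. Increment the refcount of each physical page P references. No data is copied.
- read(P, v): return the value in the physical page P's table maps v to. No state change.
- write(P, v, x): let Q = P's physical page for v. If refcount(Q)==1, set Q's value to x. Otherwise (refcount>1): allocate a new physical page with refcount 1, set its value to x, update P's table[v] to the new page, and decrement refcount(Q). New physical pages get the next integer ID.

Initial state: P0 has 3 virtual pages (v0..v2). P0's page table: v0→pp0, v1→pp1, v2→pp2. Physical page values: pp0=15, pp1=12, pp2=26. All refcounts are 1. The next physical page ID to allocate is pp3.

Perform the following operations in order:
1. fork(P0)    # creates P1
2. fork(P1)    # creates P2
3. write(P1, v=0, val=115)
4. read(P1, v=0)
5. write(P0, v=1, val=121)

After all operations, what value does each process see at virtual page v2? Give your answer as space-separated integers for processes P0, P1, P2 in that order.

Op 1: fork(P0) -> P1. 3 ppages; refcounts: pp0:2 pp1:2 pp2:2
Op 2: fork(P1) -> P2. 3 ppages; refcounts: pp0:3 pp1:3 pp2:3
Op 3: write(P1, v0, 115). refcount(pp0)=3>1 -> COPY to pp3. 4 ppages; refcounts: pp0:2 pp1:3 pp2:3 pp3:1
Op 4: read(P1, v0) -> 115. No state change.
Op 5: write(P0, v1, 121). refcount(pp1)=3>1 -> COPY to pp4. 5 ppages; refcounts: pp0:2 pp1:2 pp2:3 pp3:1 pp4:1
P0: v2 -> pp2 = 26
P1: v2 -> pp2 = 26
P2: v2 -> pp2 = 26

Answer: 26 26 26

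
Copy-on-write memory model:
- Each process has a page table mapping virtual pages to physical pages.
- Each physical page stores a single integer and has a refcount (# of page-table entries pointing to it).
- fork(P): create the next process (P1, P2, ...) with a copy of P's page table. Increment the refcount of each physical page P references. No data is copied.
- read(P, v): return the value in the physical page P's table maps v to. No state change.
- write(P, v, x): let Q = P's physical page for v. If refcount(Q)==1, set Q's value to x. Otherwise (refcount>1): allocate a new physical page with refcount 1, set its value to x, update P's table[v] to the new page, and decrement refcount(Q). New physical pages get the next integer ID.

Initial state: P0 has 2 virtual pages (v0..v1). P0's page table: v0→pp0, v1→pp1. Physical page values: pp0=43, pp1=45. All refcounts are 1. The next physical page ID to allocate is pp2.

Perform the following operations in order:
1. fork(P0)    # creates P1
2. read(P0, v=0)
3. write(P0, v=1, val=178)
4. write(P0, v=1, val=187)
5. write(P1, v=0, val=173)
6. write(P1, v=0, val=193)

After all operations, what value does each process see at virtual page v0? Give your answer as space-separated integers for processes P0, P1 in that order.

Answer: 43 193

Derivation:
Op 1: fork(P0) -> P1. 2 ppages; refcounts: pp0:2 pp1:2
Op 2: read(P0, v0) -> 43. No state change.
Op 3: write(P0, v1, 178). refcount(pp1)=2>1 -> COPY to pp2. 3 ppages; refcounts: pp0:2 pp1:1 pp2:1
Op 4: write(P0, v1, 187). refcount(pp2)=1 -> write in place. 3 ppages; refcounts: pp0:2 pp1:1 pp2:1
Op 5: write(P1, v0, 173). refcount(pp0)=2>1 -> COPY to pp3. 4 ppages; refcounts: pp0:1 pp1:1 pp2:1 pp3:1
Op 6: write(P1, v0, 193). refcount(pp3)=1 -> write in place. 4 ppages; refcounts: pp0:1 pp1:1 pp2:1 pp3:1
P0: v0 -> pp0 = 43
P1: v0 -> pp3 = 193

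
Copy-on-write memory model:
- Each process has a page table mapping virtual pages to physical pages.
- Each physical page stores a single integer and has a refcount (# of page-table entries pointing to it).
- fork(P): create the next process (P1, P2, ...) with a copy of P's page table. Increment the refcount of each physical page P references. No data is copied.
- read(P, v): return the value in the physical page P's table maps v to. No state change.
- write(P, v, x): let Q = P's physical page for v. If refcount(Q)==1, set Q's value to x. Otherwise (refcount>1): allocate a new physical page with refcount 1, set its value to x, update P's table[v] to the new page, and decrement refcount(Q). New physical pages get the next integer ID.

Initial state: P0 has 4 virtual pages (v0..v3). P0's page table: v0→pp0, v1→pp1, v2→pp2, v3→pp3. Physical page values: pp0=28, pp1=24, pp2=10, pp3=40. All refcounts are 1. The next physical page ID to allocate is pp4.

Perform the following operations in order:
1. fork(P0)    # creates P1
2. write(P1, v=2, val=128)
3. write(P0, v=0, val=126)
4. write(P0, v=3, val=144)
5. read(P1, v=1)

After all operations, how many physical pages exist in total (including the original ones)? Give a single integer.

Answer: 7

Derivation:
Op 1: fork(P0) -> P1. 4 ppages; refcounts: pp0:2 pp1:2 pp2:2 pp3:2
Op 2: write(P1, v2, 128). refcount(pp2)=2>1 -> COPY to pp4. 5 ppages; refcounts: pp0:2 pp1:2 pp2:1 pp3:2 pp4:1
Op 3: write(P0, v0, 126). refcount(pp0)=2>1 -> COPY to pp5. 6 ppages; refcounts: pp0:1 pp1:2 pp2:1 pp3:2 pp4:1 pp5:1
Op 4: write(P0, v3, 144). refcount(pp3)=2>1 -> COPY to pp6. 7 ppages; refcounts: pp0:1 pp1:2 pp2:1 pp3:1 pp4:1 pp5:1 pp6:1
Op 5: read(P1, v1) -> 24. No state change.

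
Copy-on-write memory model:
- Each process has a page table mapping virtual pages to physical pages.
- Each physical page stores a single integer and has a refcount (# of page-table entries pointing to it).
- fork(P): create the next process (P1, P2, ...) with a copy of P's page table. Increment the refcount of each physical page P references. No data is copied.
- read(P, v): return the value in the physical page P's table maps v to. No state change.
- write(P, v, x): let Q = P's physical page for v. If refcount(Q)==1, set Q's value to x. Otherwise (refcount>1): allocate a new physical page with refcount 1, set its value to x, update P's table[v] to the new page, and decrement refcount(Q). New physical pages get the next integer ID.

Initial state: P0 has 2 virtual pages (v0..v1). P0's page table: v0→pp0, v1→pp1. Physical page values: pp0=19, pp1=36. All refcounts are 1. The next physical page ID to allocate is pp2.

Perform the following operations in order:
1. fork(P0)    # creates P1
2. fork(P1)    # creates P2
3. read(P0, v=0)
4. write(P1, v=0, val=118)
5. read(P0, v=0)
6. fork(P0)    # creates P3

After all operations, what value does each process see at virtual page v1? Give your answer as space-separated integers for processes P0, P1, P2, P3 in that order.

Op 1: fork(P0) -> P1. 2 ppages; refcounts: pp0:2 pp1:2
Op 2: fork(P1) -> P2. 2 ppages; refcounts: pp0:3 pp1:3
Op 3: read(P0, v0) -> 19. No state change.
Op 4: write(P1, v0, 118). refcount(pp0)=3>1 -> COPY to pp2. 3 ppages; refcounts: pp0:2 pp1:3 pp2:1
Op 5: read(P0, v0) -> 19. No state change.
Op 6: fork(P0) -> P3. 3 ppages; refcounts: pp0:3 pp1:4 pp2:1
P0: v1 -> pp1 = 36
P1: v1 -> pp1 = 36
P2: v1 -> pp1 = 36
P3: v1 -> pp1 = 36

Answer: 36 36 36 36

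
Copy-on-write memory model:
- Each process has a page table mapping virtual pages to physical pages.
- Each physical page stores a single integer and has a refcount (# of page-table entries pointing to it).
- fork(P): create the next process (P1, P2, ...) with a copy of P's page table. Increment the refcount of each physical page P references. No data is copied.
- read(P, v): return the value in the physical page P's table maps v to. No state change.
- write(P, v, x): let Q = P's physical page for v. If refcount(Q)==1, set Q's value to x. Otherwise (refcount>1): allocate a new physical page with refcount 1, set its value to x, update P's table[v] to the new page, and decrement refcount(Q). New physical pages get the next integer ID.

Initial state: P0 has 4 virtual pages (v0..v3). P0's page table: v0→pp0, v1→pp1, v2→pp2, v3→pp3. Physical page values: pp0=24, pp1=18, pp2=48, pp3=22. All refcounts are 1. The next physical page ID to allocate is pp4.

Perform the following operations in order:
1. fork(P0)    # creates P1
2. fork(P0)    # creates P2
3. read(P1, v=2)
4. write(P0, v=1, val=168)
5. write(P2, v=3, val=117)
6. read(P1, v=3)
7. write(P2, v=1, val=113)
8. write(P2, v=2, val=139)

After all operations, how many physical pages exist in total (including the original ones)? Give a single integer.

Answer: 8

Derivation:
Op 1: fork(P0) -> P1. 4 ppages; refcounts: pp0:2 pp1:2 pp2:2 pp3:2
Op 2: fork(P0) -> P2. 4 ppages; refcounts: pp0:3 pp1:3 pp2:3 pp3:3
Op 3: read(P1, v2) -> 48. No state change.
Op 4: write(P0, v1, 168). refcount(pp1)=3>1 -> COPY to pp4. 5 ppages; refcounts: pp0:3 pp1:2 pp2:3 pp3:3 pp4:1
Op 5: write(P2, v3, 117). refcount(pp3)=3>1 -> COPY to pp5. 6 ppages; refcounts: pp0:3 pp1:2 pp2:3 pp3:2 pp4:1 pp5:1
Op 6: read(P1, v3) -> 22. No state change.
Op 7: write(P2, v1, 113). refcount(pp1)=2>1 -> COPY to pp6. 7 ppages; refcounts: pp0:3 pp1:1 pp2:3 pp3:2 pp4:1 pp5:1 pp6:1
Op 8: write(P2, v2, 139). refcount(pp2)=3>1 -> COPY to pp7. 8 ppages; refcounts: pp0:3 pp1:1 pp2:2 pp3:2 pp4:1 pp5:1 pp6:1 pp7:1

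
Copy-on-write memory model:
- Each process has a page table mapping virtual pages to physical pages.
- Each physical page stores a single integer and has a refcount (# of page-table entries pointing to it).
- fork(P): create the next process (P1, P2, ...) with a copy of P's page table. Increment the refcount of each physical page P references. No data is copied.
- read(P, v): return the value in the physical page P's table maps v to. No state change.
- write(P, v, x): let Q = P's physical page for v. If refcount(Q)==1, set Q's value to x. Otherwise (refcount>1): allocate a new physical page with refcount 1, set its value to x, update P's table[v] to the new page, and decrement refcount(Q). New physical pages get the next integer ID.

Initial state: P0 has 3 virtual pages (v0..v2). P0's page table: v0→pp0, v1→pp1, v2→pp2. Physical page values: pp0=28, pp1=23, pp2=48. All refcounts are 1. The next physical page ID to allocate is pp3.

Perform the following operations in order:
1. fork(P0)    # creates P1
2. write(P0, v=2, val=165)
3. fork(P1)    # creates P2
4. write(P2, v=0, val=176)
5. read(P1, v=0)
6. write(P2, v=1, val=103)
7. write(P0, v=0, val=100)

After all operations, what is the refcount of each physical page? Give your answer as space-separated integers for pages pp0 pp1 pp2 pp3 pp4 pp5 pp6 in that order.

Op 1: fork(P0) -> P1. 3 ppages; refcounts: pp0:2 pp1:2 pp2:2
Op 2: write(P0, v2, 165). refcount(pp2)=2>1 -> COPY to pp3. 4 ppages; refcounts: pp0:2 pp1:2 pp2:1 pp3:1
Op 3: fork(P1) -> P2. 4 ppages; refcounts: pp0:3 pp1:3 pp2:2 pp3:1
Op 4: write(P2, v0, 176). refcount(pp0)=3>1 -> COPY to pp4. 5 ppages; refcounts: pp0:2 pp1:3 pp2:2 pp3:1 pp4:1
Op 5: read(P1, v0) -> 28. No state change.
Op 6: write(P2, v1, 103). refcount(pp1)=3>1 -> COPY to pp5. 6 ppages; refcounts: pp0:2 pp1:2 pp2:2 pp3:1 pp4:1 pp5:1
Op 7: write(P0, v0, 100). refcount(pp0)=2>1 -> COPY to pp6. 7 ppages; refcounts: pp0:1 pp1:2 pp2:2 pp3:1 pp4:1 pp5:1 pp6:1

Answer: 1 2 2 1 1 1 1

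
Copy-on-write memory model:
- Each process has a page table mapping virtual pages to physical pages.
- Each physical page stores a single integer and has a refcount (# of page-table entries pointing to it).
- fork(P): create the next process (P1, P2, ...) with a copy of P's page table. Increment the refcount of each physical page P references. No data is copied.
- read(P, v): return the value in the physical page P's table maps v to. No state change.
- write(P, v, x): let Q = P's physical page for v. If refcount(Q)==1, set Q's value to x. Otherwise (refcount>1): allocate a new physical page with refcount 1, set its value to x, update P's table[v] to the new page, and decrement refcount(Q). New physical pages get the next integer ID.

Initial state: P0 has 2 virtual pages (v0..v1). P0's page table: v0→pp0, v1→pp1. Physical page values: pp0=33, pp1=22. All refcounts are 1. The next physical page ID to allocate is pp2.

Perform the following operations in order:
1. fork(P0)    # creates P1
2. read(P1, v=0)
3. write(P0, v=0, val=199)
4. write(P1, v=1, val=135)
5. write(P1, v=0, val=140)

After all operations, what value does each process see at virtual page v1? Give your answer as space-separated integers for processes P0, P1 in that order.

Answer: 22 135

Derivation:
Op 1: fork(P0) -> P1. 2 ppages; refcounts: pp0:2 pp1:2
Op 2: read(P1, v0) -> 33. No state change.
Op 3: write(P0, v0, 199). refcount(pp0)=2>1 -> COPY to pp2. 3 ppages; refcounts: pp0:1 pp1:2 pp2:1
Op 4: write(P1, v1, 135). refcount(pp1)=2>1 -> COPY to pp3. 4 ppages; refcounts: pp0:1 pp1:1 pp2:1 pp3:1
Op 5: write(P1, v0, 140). refcount(pp0)=1 -> write in place. 4 ppages; refcounts: pp0:1 pp1:1 pp2:1 pp3:1
P0: v1 -> pp1 = 22
P1: v1 -> pp3 = 135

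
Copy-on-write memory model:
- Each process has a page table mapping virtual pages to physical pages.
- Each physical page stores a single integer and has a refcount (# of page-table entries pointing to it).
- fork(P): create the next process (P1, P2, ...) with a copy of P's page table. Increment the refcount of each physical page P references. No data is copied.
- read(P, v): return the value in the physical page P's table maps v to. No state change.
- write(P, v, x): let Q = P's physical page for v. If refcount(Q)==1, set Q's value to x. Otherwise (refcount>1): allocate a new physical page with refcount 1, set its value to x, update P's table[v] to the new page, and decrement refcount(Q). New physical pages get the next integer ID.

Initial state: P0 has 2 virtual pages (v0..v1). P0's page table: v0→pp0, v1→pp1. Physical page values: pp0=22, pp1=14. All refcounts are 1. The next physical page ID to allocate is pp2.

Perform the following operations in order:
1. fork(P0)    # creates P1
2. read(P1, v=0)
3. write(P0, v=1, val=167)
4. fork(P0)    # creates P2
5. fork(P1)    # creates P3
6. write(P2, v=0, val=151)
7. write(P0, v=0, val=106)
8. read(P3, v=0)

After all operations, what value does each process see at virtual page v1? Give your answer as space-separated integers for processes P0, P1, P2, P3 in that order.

Answer: 167 14 167 14

Derivation:
Op 1: fork(P0) -> P1. 2 ppages; refcounts: pp0:2 pp1:2
Op 2: read(P1, v0) -> 22. No state change.
Op 3: write(P0, v1, 167). refcount(pp1)=2>1 -> COPY to pp2. 3 ppages; refcounts: pp0:2 pp1:1 pp2:1
Op 4: fork(P0) -> P2. 3 ppages; refcounts: pp0:3 pp1:1 pp2:2
Op 5: fork(P1) -> P3. 3 ppages; refcounts: pp0:4 pp1:2 pp2:2
Op 6: write(P2, v0, 151). refcount(pp0)=4>1 -> COPY to pp3. 4 ppages; refcounts: pp0:3 pp1:2 pp2:2 pp3:1
Op 7: write(P0, v0, 106). refcount(pp0)=3>1 -> COPY to pp4. 5 ppages; refcounts: pp0:2 pp1:2 pp2:2 pp3:1 pp4:1
Op 8: read(P3, v0) -> 22. No state change.
P0: v1 -> pp2 = 167
P1: v1 -> pp1 = 14
P2: v1 -> pp2 = 167
P3: v1 -> pp1 = 14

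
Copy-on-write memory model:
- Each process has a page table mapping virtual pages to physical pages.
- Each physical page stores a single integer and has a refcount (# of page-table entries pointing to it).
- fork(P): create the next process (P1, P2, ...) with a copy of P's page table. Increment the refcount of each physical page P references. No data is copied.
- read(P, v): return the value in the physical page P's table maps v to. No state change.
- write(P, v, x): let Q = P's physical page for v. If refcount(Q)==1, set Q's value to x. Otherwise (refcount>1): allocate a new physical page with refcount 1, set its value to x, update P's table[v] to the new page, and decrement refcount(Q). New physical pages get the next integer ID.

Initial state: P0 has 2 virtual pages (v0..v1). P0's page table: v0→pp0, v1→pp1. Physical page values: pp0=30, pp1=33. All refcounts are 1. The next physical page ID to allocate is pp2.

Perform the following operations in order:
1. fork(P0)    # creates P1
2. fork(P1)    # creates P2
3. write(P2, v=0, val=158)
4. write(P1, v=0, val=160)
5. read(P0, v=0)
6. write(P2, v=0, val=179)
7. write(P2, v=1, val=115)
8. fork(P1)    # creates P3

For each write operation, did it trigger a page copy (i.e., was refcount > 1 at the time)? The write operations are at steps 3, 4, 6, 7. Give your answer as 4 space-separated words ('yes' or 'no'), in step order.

Op 1: fork(P0) -> P1. 2 ppages; refcounts: pp0:2 pp1:2
Op 2: fork(P1) -> P2. 2 ppages; refcounts: pp0:3 pp1:3
Op 3: write(P2, v0, 158). refcount(pp0)=3>1 -> COPY to pp2. 3 ppages; refcounts: pp0:2 pp1:3 pp2:1
Op 4: write(P1, v0, 160). refcount(pp0)=2>1 -> COPY to pp3. 4 ppages; refcounts: pp0:1 pp1:3 pp2:1 pp3:1
Op 5: read(P0, v0) -> 30. No state change.
Op 6: write(P2, v0, 179). refcount(pp2)=1 -> write in place. 4 ppages; refcounts: pp0:1 pp1:3 pp2:1 pp3:1
Op 7: write(P2, v1, 115). refcount(pp1)=3>1 -> COPY to pp4. 5 ppages; refcounts: pp0:1 pp1:2 pp2:1 pp3:1 pp4:1
Op 8: fork(P1) -> P3. 5 ppages; refcounts: pp0:1 pp1:3 pp2:1 pp3:2 pp4:1

yes yes no yes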